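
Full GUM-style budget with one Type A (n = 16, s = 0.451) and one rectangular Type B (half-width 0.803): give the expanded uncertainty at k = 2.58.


u_A = s / sqrt(n) = 0.451 / sqrt(16) = 0.11275
u_B = half_width / sqrt(3) = 0.803 / sqrt(3) = 0.46361227
uc = sqrt(u_A^2 + u_B^2) = sqrt(0.11275^2 + 0.46361227^2) = 0.47712566
U = k * uc = 2.58 * 0.47712566
U = 1.2310

1.2310


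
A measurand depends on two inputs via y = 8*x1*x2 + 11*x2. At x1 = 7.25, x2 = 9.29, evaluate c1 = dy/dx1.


y = 8*x1*x2 + 11*x2
dy/dx1 = 8*x2
Evaluate at x2 = 9.29: c1 = 8 * 9.29
c1 = 74.3200

74.3200


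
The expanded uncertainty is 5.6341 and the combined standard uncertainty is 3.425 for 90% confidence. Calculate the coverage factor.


k = U / uc
k = 5.6341 / 3.425
k = 1.645

1.645


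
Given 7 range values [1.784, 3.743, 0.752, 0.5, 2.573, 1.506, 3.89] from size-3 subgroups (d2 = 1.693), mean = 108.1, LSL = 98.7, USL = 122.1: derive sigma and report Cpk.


R_bar = (1.784 + 3.743 + 0.752 + 0.5 + 2.573 + 1.506 + 3.89) / 7 = 2.1068571
sigma = R_bar / d2 = 2.1068571 / 1.693 = 1.2444519
Cp = (USL - LSL)/(6*sigma) = (122.1 - 98.7)/(6*1.2444519) = 3.1339
Cpu = (122.1 - 108.1)/(3*1.2444519) = 3.7500
Cpl = (108.1 - 98.7)/(3*1.2444519) = 2.5178
Cpk = min(Cpu, Cpl) = 2.5178

2.5178


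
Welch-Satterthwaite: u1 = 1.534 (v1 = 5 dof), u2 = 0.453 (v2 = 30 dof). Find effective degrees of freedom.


uc = sqrt(u1^2 + u2^2) = sqrt(1.534^2 + 0.453^2) = 1.599489
v_eff = uc^4 / (u1^4/v1 + u2^4/v2)
= 1.599489^4 / (1.534^4/5 + 0.453^4/30)
= 6.5452318 / 1.1088723
v_eff = 5.9026

5.9026


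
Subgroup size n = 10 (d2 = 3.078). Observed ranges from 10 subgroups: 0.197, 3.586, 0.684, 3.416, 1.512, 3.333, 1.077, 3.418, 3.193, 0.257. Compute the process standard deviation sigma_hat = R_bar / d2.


R_bar = (0.197 + 3.586 + 0.684 + 3.416 + 1.512 + 3.333 + 1.077 + 3.418 + 3.193 + 0.257) / 10
R_bar = 20.673 / 10 = 2.0673
sigma_hat = R_bar / d2 = 2.0673 / 3.078 = 0.6716

0.6716


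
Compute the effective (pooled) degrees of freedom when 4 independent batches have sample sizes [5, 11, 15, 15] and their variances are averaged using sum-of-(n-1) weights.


nu = sum_i (n_i - 1)
nu = ((5 - 1) + (11 - 1) + (15 - 1) + (15 - 1))
nu = 4 + 10 + 14 + 14
nu = 42

42


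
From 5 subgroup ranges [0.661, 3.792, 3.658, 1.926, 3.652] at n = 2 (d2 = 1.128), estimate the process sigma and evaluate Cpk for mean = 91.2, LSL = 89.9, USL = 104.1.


R_bar = (0.661 + 3.792 + 3.658 + 1.926 + 3.652) / 5 = 2.7378
sigma = R_bar / d2 = 2.7378 / 1.128 = 2.4271277
Cp = (USL - LSL)/(6*sigma) = (104.1 - 89.9)/(6*2.4271277) = 0.9751
Cpu = (104.1 - 91.2)/(3*2.4271277) = 1.7716
Cpl = (91.2 - 89.9)/(3*2.4271277) = 0.1785
Cpk = min(Cpu, Cpl) = 0.1785

0.1785


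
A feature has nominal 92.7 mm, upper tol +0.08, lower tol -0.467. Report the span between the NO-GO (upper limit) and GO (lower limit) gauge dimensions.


GO = nominal - lower_tol (smallest hole = maximum material condition)
GO = 92.7 - 0.467 = 92.233
NO-GO = nominal + upper_tol (largest hole = least material condition)
NO-GO = 92.7 + 0.08 = 92.78
spread = NO-GO - GO = 92.78 - 92.233 = 0.5470

0.5470


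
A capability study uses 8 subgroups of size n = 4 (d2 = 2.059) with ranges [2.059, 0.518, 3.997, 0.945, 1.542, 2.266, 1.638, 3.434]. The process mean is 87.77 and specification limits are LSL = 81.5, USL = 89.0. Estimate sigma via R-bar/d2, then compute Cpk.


R_bar = (2.059 + 0.518 + 3.997 + 0.945 + 1.542 + 2.266 + 1.638 + 3.434) / 8 = 2.049875
sigma = R_bar / d2 = 2.049875 / 2.059 = 0.99556824
Cp = (USL - LSL)/(6*sigma) = (89.0 - 81.5)/(6*0.99556824) = 1.2556
Cpu = (89.0 - 87.77)/(3*0.99556824) = 0.4118
Cpl = (87.77 - 81.5)/(3*0.99556824) = 2.0993
Cpk = min(Cpu, Cpl) = 0.4118

0.4118


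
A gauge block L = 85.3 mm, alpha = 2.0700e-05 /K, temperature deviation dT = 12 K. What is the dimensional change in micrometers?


dL = L * alpha * dT
= 85.3 * 2.0700e-05 * 12
= 0.0211885 mm
dL_um = 0.0211885 * 1000 = 21.1885 um

21.1885


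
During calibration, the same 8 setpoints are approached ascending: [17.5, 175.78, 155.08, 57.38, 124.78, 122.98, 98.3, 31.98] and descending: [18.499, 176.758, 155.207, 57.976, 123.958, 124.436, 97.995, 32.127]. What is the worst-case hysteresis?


|17.5 - 18.499| = 0.9990
|175.78 - 176.758| = 0.9780
|155.08 - 155.207| = 0.1270
|57.38 - 57.976| = 0.5960
|124.78 - 123.958| = 0.8220
|122.98 - 124.436| = 1.4560
|98.3 - 97.995| = 0.3050
|31.98 - 32.127| = 0.1470
hysteresis = max(diffs) = 1.4560

1.4560


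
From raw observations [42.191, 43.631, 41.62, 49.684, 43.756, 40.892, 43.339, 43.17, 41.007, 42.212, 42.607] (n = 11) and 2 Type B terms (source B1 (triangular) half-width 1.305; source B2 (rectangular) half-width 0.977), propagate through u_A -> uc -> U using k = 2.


mean = (42.191 + 43.631 + 41.62 + 49.684 + 43.756 + 40.892 + 43.339 + 43.17 + 41.007 + 42.212 + 42.607) / 11 = 43.10081818
s = sqrt(sum((x - mean)^2)/(n-1)) = 2.3964047
u_A = s / sqrt(n) = 2.3964047 / sqrt(11) = 0.7225432
u_B1 = 1.305 / sqrt(6) = 0.53276402
u_B2 = 0.977 / sqrt(3) = 0.56407121
uc = sqrt(0.7225432^2 + 0.53276402^2 + 0.56407121^2) = 1.0602276
U = k * uc = 2 * 1.0602276
U = 2.1205

2.1205


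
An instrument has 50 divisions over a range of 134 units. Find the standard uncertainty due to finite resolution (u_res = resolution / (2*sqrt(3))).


resolution = range / divisions
resolution = 134 / 50 = 2.68
u_res = resolution / (2*sqrt(3))
u_res = 2.68 / 3.4641016
u_res = 0.7736

0.7736


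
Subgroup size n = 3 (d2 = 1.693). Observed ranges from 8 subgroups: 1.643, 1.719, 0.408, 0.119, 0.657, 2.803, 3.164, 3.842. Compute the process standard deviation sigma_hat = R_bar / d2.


R_bar = (1.643 + 1.719 + 0.408 + 0.119 + 0.657 + 2.803 + 3.164 + 3.842) / 8
R_bar = 14.355 / 8 = 1.794375
sigma_hat = R_bar / d2 = 1.794375 / 1.693 = 1.0599

1.0599


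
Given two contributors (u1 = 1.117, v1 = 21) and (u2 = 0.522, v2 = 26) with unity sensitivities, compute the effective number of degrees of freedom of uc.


uc = sqrt(u1^2 + u2^2) = sqrt(1.117^2 + 0.522^2) = 1.232953
v_eff = uc^4 / (u1^4/v1 + u2^4/v2)
= 1.232953^4 / (1.117^4/21 + 0.522^4/26)
= 2.3109263 / 0.076985571
v_eff = 30.0177

30.0177


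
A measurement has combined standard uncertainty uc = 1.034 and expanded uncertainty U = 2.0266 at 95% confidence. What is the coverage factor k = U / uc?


k = U / uc
k = 2.0266 / 1.034
k = 1.96

1.96


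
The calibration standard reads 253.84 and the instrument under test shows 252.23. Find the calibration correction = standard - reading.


Correction = standard - reading
= 253.84 - 252.23
= 1.6100

1.6100


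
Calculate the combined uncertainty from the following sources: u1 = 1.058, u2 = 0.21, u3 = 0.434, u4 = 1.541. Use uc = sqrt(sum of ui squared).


uc = sqrt(1.058^2 + 0.21^2 + 0.434^2 + 1.541^2)
uc = sqrt(3.726501)
uc = 1.9304

1.9304


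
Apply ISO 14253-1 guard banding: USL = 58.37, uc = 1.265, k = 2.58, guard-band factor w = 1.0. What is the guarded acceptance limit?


U = k * uc = 2.58 * 1.265 = 3.2637
guard band g = w * U = 1.0 * 3.2637 = 3.2637
AL = USL - g = 58.37 - 3.2637
AL = 55.1063

55.1063


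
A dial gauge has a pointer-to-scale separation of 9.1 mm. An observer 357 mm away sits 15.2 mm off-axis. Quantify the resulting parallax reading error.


error = h * offset / d
= 9.1 * 15.2 / 357
= 0.3875

0.3875


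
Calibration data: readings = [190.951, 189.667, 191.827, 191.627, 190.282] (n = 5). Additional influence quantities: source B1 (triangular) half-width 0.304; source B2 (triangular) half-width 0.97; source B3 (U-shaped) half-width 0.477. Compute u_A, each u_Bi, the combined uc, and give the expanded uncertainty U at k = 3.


mean = (190.951 + 189.667 + 191.827 + 191.627 + 190.282) / 5 = 190.8708
s = sqrt(sum((x - mean)^2)/(n-1)) = 0.90669852
u_A = s / sqrt(n) = 0.90669852 / sqrt(5) = 0.40548791
u_B1 = 0.304 / sqrt(6) = 0.12410748
u_B2 = 0.97 / sqrt(6) = 0.39600084
u_B3 = 0.477 / sqrt(2) = 0.33728993
uc = sqrt(0.40548791^2 + 0.12410748^2 + 0.39600084^2 + 0.33728993^2) = 0.67112165
U = k * uc = 3 * 0.67112165
U = 2.0134

2.0134


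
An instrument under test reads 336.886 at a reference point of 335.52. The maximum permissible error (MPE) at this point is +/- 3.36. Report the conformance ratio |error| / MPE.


e = indication - reference = 336.886 - 335.52 = 1.3660
|e| = 1.3660
ratio = |e| / MPE = 1.3660 / 3.36
ratio = 0.4065

0.4065


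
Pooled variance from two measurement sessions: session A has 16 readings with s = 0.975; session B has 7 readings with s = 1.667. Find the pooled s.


s_p = sqrt(((n1-1)*s1^2 + (n2-1)*s2^2) / (n1+n2-2))
numerator = (16-1)*0.975^2 + (7-1)*1.667^2 = 14.259375 + 16.673334 = 30.932709
denominator = 16 + 7 - 2 = 21
s_p^2 = 30.932709 / 21 = 1.4729861
s_p = sqrt(1.4729861) = 1.2137

1.2137


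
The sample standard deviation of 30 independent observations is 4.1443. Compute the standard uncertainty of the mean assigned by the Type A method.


u_A = s / sqrt(n)
u_A = 4.1443 / sqrt(30)
u_A = 4.1443 / 5.4772256
u_A = 0.7566

0.7566


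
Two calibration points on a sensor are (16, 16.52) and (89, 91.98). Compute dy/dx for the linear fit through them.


slope = (y2 - y1) / (x2 - x1)
= (91.98 - 16.52) / (89 - 16)
= 75.4600 / 73
= 1.0337

1.0337


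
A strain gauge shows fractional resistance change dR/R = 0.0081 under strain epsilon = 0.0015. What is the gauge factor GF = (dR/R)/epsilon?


GF = (dR/R) / epsilon
= 0.0081 / 0.0015
= 5.4000

5.4000


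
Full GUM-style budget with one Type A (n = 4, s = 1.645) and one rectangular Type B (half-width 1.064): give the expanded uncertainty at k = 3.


u_A = s / sqrt(n) = 1.645 / sqrt(4) = 0.8225
u_B = half_width / sqrt(3) = 1.064 / sqrt(3) = 0.61430069
uc = sqrt(u_A^2 + u_B^2) = sqrt(0.8225^2 + 0.61430069^2) = 1.0265825
U = k * uc = 3 * 1.0265825
U = 3.0797

3.0797


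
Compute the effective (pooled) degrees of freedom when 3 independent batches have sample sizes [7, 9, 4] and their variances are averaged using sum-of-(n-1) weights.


nu = sum_i (n_i - 1)
nu = ((7 - 1) + (9 - 1) + (4 - 1))
nu = 6 + 8 + 3
nu = 17

17


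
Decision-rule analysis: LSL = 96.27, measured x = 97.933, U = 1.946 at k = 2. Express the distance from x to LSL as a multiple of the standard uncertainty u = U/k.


u = U / k = 1.946 / 2 = 0.973
margin = |LSL - x| = |96.27 - 97.933| = 1.663
z = margin / u = 1.663 / 0.973
z = 1.7091

1.7091


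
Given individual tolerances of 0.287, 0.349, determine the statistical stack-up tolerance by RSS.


RSS = sqrt(0.287^2 + 0.349^2)
= sqrt(0.20417)
= 0.4519

0.4519


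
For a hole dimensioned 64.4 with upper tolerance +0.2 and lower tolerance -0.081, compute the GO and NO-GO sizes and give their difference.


GO = nominal - lower_tol (smallest hole = maximum material condition)
GO = 64.4 - 0.081 = 64.319
NO-GO = nominal + upper_tol (largest hole = least material condition)
NO-GO = 64.4 + 0.2 = 64.6
spread = NO-GO - GO = 64.6 - 64.319 = 0.2810

0.2810


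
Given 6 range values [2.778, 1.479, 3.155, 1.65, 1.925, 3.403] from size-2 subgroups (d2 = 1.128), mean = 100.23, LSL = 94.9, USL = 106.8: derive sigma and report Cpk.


R_bar = (2.778 + 1.479 + 3.155 + 1.65 + 1.925 + 3.403) / 6 = 2.3983333
sigma = R_bar / d2 = 2.3983333 / 1.128 = 2.126182
Cp = (USL - LSL)/(6*sigma) = (106.8 - 94.9)/(6*2.126182) = 0.9328
Cpu = (106.8 - 100.23)/(3*2.126182) = 1.0300
Cpl = (100.23 - 94.9)/(3*2.126182) = 0.8356
Cpk = min(Cpu, Cpl) = 0.8356

0.8356


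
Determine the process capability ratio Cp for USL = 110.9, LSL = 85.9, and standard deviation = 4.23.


Cp = (USL - LSL) / (6 * sigma)
= (110.9 - 85.9) / (6 * 4.23)
= 25.0000 / 25.3800
= 0.9850

0.9850


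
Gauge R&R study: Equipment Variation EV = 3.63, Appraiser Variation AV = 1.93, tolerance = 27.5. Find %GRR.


GRR = sqrt(EV^2 + AV^2) = sqrt(3.63^2 + 1.93^2) = 4.1111799
%GRR = GRR / tol * 100 = 4.1111799 / 27.5 * 100
%GRR = 14.9497

14.9497


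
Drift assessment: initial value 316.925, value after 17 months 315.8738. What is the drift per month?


rate = (v2 - v1) / months
= (315.8738 - 316.925) / 17
= -1.0512 / 17
= -0.0618

-0.0618


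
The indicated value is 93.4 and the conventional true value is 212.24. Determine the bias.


Systematic error = measured - true
= 93.4 - 212.24
= -118.8400

-118.8400


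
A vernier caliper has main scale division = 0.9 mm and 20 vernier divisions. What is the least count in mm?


LC = MSD / n_div
= 0.9 / 20
= 0.0450

0.0450


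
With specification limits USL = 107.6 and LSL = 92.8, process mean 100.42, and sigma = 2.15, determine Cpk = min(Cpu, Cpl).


Cpu = (USL - mean) / (3*sigma) = (107.6 - 100.42) / (3*2.15) = 1.1132
Cpl = (mean - LSL) / (3*sigma) = (100.42 - 92.8) / (3*2.15) = 1.1814
Cpk = min(Cpu, Cpl) = 1.1132

1.1132


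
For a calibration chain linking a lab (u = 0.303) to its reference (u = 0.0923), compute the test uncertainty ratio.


TUR = u_lab / u_ref
= 0.303 / 0.0923
= 3.2828

3.2828


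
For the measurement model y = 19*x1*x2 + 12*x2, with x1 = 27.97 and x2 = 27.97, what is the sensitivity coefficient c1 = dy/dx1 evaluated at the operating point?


y = 19*x1*x2 + 12*x2
dy/dx1 = 19*x2
Evaluate at x2 = 27.97: c1 = 19 * 27.97
c1 = 531.4300

531.4300


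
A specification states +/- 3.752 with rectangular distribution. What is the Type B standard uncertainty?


u_B = half_width / sqrt(3)
u_B = 3.752 / 1.7320508
u_B = 2.1662

2.1662


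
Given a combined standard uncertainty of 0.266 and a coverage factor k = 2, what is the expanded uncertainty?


U = k * uc
U = 2 * 0.266
U = 0.5320

0.5320


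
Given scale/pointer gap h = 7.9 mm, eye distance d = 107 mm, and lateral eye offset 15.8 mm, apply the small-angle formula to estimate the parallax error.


error = h * offset / d
= 7.9 * 15.8 / 107
= 1.1665

1.1665


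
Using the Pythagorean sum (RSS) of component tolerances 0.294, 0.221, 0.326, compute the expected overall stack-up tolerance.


RSS = sqrt(0.294^2 + 0.221^2 + 0.326^2)
= sqrt(0.241553)
= 0.4915

0.4915


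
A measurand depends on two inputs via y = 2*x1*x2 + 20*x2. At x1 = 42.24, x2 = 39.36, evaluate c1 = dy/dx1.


y = 2*x1*x2 + 20*x2
dy/dx1 = 2*x2
Evaluate at x2 = 39.36: c1 = 2 * 39.36
c1 = 78.7200

78.7200


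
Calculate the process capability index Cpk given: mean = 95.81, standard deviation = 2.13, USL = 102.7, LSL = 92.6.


Cpu = (USL - mean) / (3*sigma) = (102.7 - 95.81) / (3*2.13) = 1.0782
Cpl = (mean - LSL) / (3*sigma) = (95.81 - 92.6) / (3*2.13) = 0.5023
Cpk = min(Cpu, Cpl) = 0.5023

0.5023


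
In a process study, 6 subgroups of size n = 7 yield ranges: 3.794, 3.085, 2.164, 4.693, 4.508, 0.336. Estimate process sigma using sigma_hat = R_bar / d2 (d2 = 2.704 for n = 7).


R_bar = (3.794 + 3.085 + 2.164 + 4.693 + 4.508 + 0.336) / 6
R_bar = 18.58 / 6 = 3.0966667
sigma_hat = R_bar / d2 = 3.0966667 / 2.704 = 1.1452

1.1452


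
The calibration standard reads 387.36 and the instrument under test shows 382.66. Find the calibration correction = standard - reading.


Correction = standard - reading
= 387.36 - 382.66
= 4.7000

4.7000


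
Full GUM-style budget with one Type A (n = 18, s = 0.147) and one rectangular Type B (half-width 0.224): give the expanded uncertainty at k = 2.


u_A = s / sqrt(n) = 0.147 / sqrt(18) = 0.034648232
u_B = half_width / sqrt(3) = 0.224 / sqrt(3) = 0.12932646
uc = sqrt(u_A^2 + u_B^2) = sqrt(0.034648232^2 + 0.12932646^2) = 0.13388739
U = k * uc = 2 * 0.13388739
U = 0.2678

0.2678


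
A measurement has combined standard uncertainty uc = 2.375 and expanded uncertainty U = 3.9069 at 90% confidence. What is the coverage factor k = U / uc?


k = U / uc
k = 3.9069 / 2.375
k = 1.645

1.645


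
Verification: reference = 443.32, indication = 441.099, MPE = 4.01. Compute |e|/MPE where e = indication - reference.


e = indication - reference = 441.099 - 443.32 = -2.2210
|e| = 2.2210
ratio = |e| / MPE = 2.2210 / 4.01
ratio = 0.5539

0.5539


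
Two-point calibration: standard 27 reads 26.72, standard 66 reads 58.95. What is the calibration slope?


slope = (y2 - y1) / (x2 - x1)
= (58.95 - 26.72) / (66 - 27)
= 32.2300 / 39
= 0.8264

0.8264


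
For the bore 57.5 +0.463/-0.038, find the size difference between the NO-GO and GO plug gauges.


GO = nominal - lower_tol (smallest hole = maximum material condition)
GO = 57.5 - 0.038 = 57.462
NO-GO = nominal + upper_tol (largest hole = least material condition)
NO-GO = 57.5 + 0.463 = 57.963
spread = NO-GO - GO = 57.963 - 57.462 = 0.5010

0.5010


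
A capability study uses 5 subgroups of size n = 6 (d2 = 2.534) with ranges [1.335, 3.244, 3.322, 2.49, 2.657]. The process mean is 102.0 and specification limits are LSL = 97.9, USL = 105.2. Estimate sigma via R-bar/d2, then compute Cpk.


R_bar = (1.335 + 3.244 + 3.322 + 2.49 + 2.657) / 5 = 2.6096
sigma = R_bar / d2 = 2.6096 / 2.534 = 1.0298343
Cp = (USL - LSL)/(6*sigma) = (105.2 - 97.9)/(6*1.0298343) = 1.1814
Cpu = (105.2 - 102.0)/(3*1.0298343) = 1.0358
Cpl = (102.0 - 97.9)/(3*1.0298343) = 1.3271
Cpk = min(Cpu, Cpl) = 1.0358

1.0358


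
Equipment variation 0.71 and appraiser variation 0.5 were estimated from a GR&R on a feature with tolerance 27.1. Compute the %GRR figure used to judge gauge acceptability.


GRR = sqrt(EV^2 + AV^2) = sqrt(0.71^2 + 0.5^2) = 0.86838931
%GRR = GRR / tol * 100 = 0.86838931 / 27.1 * 100
%GRR = 3.2044

3.2044


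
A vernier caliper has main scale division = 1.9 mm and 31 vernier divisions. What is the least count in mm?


LC = MSD / n_div
= 1.9 / 31
= 0.0613

0.0613


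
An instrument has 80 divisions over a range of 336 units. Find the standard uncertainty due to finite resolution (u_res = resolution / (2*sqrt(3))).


resolution = range / divisions
resolution = 336 / 80 = 4.2
u_res = resolution / (2*sqrt(3))
u_res = 4.2 / 3.4641016
u_res = 1.2124

1.2124


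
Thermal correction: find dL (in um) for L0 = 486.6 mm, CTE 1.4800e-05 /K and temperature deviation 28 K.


dL = L * alpha * dT
= 486.6 * 1.4800e-05 * 28
= 0.2016470 mm
dL_um = 0.2016470 * 1000 = 201.6470 um

201.6470


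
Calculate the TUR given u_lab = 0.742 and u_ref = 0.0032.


TUR = u_lab / u_ref
= 0.742 / 0.0032
= 231.8750

231.8750


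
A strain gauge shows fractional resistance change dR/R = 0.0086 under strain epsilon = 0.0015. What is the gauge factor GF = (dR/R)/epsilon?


GF = (dR/R) / epsilon
= 0.0086 / 0.0015
= 5.7333

5.7333


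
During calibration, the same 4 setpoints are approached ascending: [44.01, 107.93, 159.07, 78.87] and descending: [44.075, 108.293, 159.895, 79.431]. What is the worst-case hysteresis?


|44.01 - 44.075| = 0.0650
|107.93 - 108.293| = 0.3630
|159.07 - 159.895| = 0.8250
|78.87 - 79.431| = 0.5610
hysteresis = max(diffs) = 0.8250

0.8250


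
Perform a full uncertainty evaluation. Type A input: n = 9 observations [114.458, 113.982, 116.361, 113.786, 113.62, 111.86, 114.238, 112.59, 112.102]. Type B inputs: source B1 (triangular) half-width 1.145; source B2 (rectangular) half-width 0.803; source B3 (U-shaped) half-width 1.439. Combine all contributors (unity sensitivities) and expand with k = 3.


mean = (114.458 + 113.982 + 116.361 + 113.786 + 113.62 + 111.86 + 114.238 + 112.59 + 112.102) / 9 = 113.6663333
s = sqrt(sum((x - mean)^2)/(n-1)) = 1.3783755
u_A = s / sqrt(n) = 1.3783755 / sqrt(9) = 0.4594585
u_B1 = 1.145 / sqrt(6) = 0.46744429
u_B2 = 0.803 / sqrt(3) = 0.46361227
u_B3 = 1.439 / sqrt(2) = 1.0175267
uc = sqrt(0.4594585^2 + 0.46744429^2 + 0.46361227^2 + 1.0175267^2) = 1.2961108
U = k * uc = 3 * 1.2961108
U = 3.8883

3.8883


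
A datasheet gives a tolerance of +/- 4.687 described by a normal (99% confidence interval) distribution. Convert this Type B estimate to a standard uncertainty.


u_B = half_width / 2.576
u_B = 4.687 / 2.576
u_B = 1.8195

1.8195


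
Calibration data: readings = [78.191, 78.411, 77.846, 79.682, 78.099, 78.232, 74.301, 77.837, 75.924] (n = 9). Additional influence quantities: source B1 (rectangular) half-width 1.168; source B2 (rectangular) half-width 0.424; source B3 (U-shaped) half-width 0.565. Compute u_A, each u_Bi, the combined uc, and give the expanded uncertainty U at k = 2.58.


mean = (78.191 + 78.411 + 77.846 + 79.682 + 78.099 + 78.232 + 74.301 + 77.837 + 75.924) / 9 = 77.61366667
s = sqrt(sum((x - mean)^2)/(n-1)) = 1.5731152
u_A = s / sqrt(n) = 1.5731152 / sqrt(9) = 0.52437173
u_B1 = 1.168 / sqrt(3) = 0.67434511
u_B2 = 0.424 / sqrt(3) = 0.24479651
u_B3 = 0.565 / sqrt(2) = 0.39951533
uc = sqrt(0.52437173^2 + 0.67434511^2 + 0.24479651^2 + 0.39951533^2) = 0.97429198
U = k * uc = 2.58 * 0.97429198
U = 2.5137

2.5137


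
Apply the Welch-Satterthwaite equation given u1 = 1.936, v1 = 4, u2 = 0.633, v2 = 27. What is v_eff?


uc = sqrt(u1^2 + u2^2) = sqrt(1.936^2 + 0.633^2) = 2.0368566
v_eff = uc^4 / (u1^4/v1 + u2^4/v2)
= 2.0368566^4 / (1.936^4/4 + 0.633^4/27)
= 17.212415 / 3.5180023
v_eff = 4.8927

4.8927


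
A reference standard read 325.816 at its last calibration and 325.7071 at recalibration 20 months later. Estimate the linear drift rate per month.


rate = (v2 - v1) / months
= (325.7071 - 325.816) / 20
= -0.1089 / 20
= -0.0054

-0.0054


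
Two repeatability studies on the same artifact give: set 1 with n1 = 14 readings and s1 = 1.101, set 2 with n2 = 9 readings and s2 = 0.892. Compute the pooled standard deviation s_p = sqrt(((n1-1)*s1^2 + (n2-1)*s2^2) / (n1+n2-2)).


s_p = sqrt(((n1-1)*s1^2 + (n2-1)*s2^2) / (n1+n2-2))
numerator = (14-1)*1.101^2 + (9-1)*0.892^2 = 15.758613 + 6.365312 = 22.123925
denominator = 14 + 9 - 2 = 21
s_p^2 = 22.123925 / 21 = 1.0535202
s_p = sqrt(1.0535202) = 1.0264

1.0264


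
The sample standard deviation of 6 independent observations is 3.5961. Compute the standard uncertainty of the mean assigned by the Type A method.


u_A = s / sqrt(n)
u_A = 3.5961 / sqrt(6)
u_A = 3.5961 / 2.4494897
u_A = 1.4681

1.4681


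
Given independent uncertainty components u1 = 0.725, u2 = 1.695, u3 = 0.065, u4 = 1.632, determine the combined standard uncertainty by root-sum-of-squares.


uc = sqrt(0.725^2 + 1.695^2 + 0.065^2 + 1.632^2)
uc = sqrt(6.066299)
uc = 2.4630

2.4630


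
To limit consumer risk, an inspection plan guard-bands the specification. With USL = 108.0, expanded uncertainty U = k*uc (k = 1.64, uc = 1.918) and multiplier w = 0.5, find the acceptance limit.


U = k * uc = 1.64 * 1.918 = 3.14552
guard band g = w * U = 0.5 * 3.14552 = 1.57276
AL = USL - g = 108.0 - 1.57276
AL = 106.4272

106.4272


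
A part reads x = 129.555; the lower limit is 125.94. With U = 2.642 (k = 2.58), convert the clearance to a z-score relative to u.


u = U / k = 2.642 / 2.58 = 1.024031
margin = |LSL - x| = |125.94 - 129.555| = 3.615
z = margin / u = 3.615 / 1.024031
z = 3.5302

3.5302


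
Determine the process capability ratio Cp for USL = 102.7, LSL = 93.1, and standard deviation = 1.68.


Cp = (USL - LSL) / (6 * sigma)
= (102.7 - 93.1) / (6 * 1.68)
= 9.6000 / 10.0800
= 0.9524

0.9524


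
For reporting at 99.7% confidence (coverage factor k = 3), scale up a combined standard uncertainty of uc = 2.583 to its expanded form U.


U = k * uc
U = 3 * 2.583
U = 7.7490

7.7490


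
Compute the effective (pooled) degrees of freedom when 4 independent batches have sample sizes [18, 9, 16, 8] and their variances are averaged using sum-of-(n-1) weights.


nu = sum_i (n_i - 1)
nu = ((18 - 1) + (9 - 1) + (16 - 1) + (8 - 1))
nu = 17 + 8 + 15 + 7
nu = 47

47


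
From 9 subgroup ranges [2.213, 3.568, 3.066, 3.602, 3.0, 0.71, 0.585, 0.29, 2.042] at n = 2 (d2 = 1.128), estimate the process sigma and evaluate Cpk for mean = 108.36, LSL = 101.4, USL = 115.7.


R_bar = (2.213 + 3.568 + 3.066 + 3.602 + 3.0 + 0.71 + 0.585 + 0.29 + 2.042) / 9 = 2.1195556
sigma = R_bar / d2 = 2.1195556 / 1.128 = 1.8790387
Cp = (USL - LSL)/(6*sigma) = (115.7 - 101.4)/(6*1.8790387) = 1.2684
Cpu = (115.7 - 108.36)/(3*1.8790387) = 1.3021
Cpl = (108.36 - 101.4)/(3*1.8790387) = 1.2347
Cpk = min(Cpu, Cpl) = 1.2347

1.2347


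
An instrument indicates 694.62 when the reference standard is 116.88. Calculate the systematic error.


Systematic error = measured - true
= 694.62 - 116.88
= 577.7400

577.7400


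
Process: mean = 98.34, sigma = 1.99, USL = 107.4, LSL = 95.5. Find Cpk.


Cpu = (USL - mean) / (3*sigma) = (107.4 - 98.34) / (3*1.99) = 1.5176
Cpl = (mean - LSL) / (3*sigma) = (98.34 - 95.5) / (3*1.99) = 0.4757
Cpk = min(Cpu, Cpl) = 0.4757

0.4757


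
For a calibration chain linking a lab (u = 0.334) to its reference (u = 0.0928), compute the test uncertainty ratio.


TUR = u_lab / u_ref
= 0.334 / 0.0928
= 3.5991

3.5991


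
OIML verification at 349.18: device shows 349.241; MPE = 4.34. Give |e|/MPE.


e = indication - reference = 349.241 - 349.18 = 0.0610
|e| = 0.0610
ratio = |e| / MPE = 0.0610 / 4.34
ratio = 0.0141

0.0141


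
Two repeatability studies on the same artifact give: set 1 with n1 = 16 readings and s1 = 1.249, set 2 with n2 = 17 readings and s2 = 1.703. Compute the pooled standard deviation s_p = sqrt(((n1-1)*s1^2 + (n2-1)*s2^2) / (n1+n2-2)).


s_p = sqrt(((n1-1)*s1^2 + (n2-1)*s2^2) / (n1+n2-2))
numerator = (16-1)*1.249^2 + (17-1)*1.703^2 = 23.400015 + 46.403344 = 69.803359
denominator = 16 + 17 - 2 = 31
s_p^2 = 69.803359 / 31 = 2.2517213
s_p = sqrt(2.2517213) = 1.5006

1.5006


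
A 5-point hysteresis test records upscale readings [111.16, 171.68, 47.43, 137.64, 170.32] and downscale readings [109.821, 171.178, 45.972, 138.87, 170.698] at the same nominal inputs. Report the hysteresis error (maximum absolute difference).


|111.16 - 109.821| = 1.3390
|171.68 - 171.178| = 0.5020
|47.43 - 45.972| = 1.4580
|137.64 - 138.87| = 1.2300
|170.32 - 170.698| = 0.3780
hysteresis = max(diffs) = 1.4580

1.4580


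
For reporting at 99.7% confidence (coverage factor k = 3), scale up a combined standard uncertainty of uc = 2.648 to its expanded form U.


U = k * uc
U = 3 * 2.648
U = 7.9440

7.9440


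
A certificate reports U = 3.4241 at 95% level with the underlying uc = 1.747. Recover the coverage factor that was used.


k = U / uc
k = 3.4241 / 1.747
k = 1.96

1.96


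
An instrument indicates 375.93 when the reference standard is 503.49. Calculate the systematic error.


Systematic error = measured - true
= 375.93 - 503.49
= -127.5600

-127.5600


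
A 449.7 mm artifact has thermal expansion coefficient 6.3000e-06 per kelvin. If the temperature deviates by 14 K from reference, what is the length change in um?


dL = L * alpha * dT
= 449.7 * 6.3000e-06 * 14
= 0.0396635 mm
dL_um = 0.0396635 * 1000 = 39.6635 um

39.6635


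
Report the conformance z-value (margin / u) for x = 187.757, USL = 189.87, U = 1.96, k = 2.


u = U / k = 1.96 / 2 = 0.98
margin = |USL - x| = |189.87 - 187.757| = 2.113
z = margin / u = 2.113 / 0.98
z = 2.1561

2.1561


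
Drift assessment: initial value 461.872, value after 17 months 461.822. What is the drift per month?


rate = (v2 - v1) / months
= (461.822 - 461.872) / 17
= -0.0500 / 17
= -0.0029

-0.0029


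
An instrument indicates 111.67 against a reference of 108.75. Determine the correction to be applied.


Correction = standard - reading
= 108.75 - 111.67
= -2.9200

-2.9200


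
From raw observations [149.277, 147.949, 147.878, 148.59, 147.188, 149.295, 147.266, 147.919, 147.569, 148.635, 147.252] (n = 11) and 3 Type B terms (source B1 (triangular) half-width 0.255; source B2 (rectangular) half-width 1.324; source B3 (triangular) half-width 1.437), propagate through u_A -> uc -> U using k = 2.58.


mean = (149.277 + 147.949 + 147.878 + 148.59 + 147.188 + 149.295 + 147.266 + 147.919 + 147.569 + 148.635 + 147.252) / 11 = 148.0743636
s = sqrt(sum((x - mean)^2)/(n-1)) = 0.77237689
u_A = s / sqrt(n) = 0.77237689 / sqrt(11) = 0.23288039
u_B1 = 0.255 / sqrt(6) = 0.10410331
u_B2 = 1.324 / sqrt(3) = 0.76441176
u_B3 = 1.437 / sqrt(6) = 0.58665279
uc = sqrt(0.23288039^2 + 0.10410331^2 + 0.76441176^2 + 0.58665279^2) = 0.9967736
U = k * uc = 2.58 * 0.9967736
U = 2.5717

2.5717


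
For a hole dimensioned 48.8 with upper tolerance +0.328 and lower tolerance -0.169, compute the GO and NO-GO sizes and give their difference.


GO = nominal - lower_tol (smallest hole = maximum material condition)
GO = 48.8 - 0.169 = 48.631
NO-GO = nominal + upper_tol (largest hole = least material condition)
NO-GO = 48.8 + 0.328 = 49.128
spread = NO-GO - GO = 49.128 - 48.631 = 0.4970

0.4970


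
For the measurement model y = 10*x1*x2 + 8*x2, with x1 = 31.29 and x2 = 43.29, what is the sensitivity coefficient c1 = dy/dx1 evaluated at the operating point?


y = 10*x1*x2 + 8*x2
dy/dx1 = 10*x2
Evaluate at x2 = 43.29: c1 = 10 * 43.29
c1 = 432.9000

432.9000


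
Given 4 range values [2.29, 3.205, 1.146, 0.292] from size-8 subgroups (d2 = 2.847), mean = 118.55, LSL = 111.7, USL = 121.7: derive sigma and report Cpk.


R_bar = (2.29 + 3.205 + 1.146 + 0.292) / 4 = 1.73325
sigma = R_bar / d2 = 1.73325 / 2.847 = 0.60879874
Cp = (USL - LSL)/(6*sigma) = (121.7 - 111.7)/(6*0.60879874) = 2.7376
Cpu = (121.7 - 118.55)/(3*0.60879874) = 1.7247
Cpl = (118.55 - 111.7)/(3*0.60879874) = 3.7506
Cpk = min(Cpu, Cpl) = 1.7247

1.7247


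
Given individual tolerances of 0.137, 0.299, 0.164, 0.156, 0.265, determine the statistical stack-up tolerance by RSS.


RSS = sqrt(0.137^2 + 0.299^2 + 0.164^2 + 0.156^2 + 0.265^2)
= sqrt(0.229627)
= 0.4792

0.4792


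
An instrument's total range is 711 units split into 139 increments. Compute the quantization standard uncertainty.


resolution = range / divisions
resolution = 711 / 139 = 5.1151079
u_res = resolution / (2*sqrt(3))
u_res = 5.1151079 / 3.4641016
u_res = 1.4766

1.4766


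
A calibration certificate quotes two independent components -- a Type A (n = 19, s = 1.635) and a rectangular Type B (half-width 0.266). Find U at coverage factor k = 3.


u_A = s / sqrt(n) = 1.635 / sqrt(19) = 0.37509472
u_B = half_width / sqrt(3) = 0.266 / sqrt(3) = 0.15357517
uc = sqrt(u_A^2 + u_B^2) = sqrt(0.37509472^2 + 0.15357517^2) = 0.4053164
U = k * uc = 3 * 0.4053164
U = 1.2159

1.2159


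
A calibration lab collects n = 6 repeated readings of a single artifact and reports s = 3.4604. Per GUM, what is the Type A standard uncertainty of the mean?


u_A = s / sqrt(n)
u_A = 3.4604 / sqrt(6)
u_A = 3.4604 / 2.4494897
u_A = 1.4127

1.4127


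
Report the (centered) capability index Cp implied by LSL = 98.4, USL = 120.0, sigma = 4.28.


Cp = (USL - LSL) / (6 * sigma)
= (120.0 - 98.4) / (6 * 4.28)
= 21.6000 / 25.6800
= 0.8411

0.8411


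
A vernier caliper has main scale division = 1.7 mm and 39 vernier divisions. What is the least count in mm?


LC = MSD / n_div
= 1.7 / 39
= 0.0436

0.0436


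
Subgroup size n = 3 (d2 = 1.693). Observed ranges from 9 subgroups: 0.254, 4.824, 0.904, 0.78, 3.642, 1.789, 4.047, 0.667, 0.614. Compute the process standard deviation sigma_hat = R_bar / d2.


R_bar = (0.254 + 4.824 + 0.904 + 0.78 + 3.642 + 1.789 + 4.047 + 0.667 + 0.614) / 9
R_bar = 17.521 / 9 = 1.9467778
sigma_hat = R_bar / d2 = 1.9467778 / 1.693 = 1.1499

1.1499


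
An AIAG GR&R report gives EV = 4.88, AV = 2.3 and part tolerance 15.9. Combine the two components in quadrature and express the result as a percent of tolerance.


GRR = sqrt(EV^2 + AV^2) = sqrt(4.88^2 + 2.3^2) = 5.3948494
%GRR = GRR / tol * 100 = 5.3948494 / 15.9 * 100
%GRR = 33.9299

33.9299


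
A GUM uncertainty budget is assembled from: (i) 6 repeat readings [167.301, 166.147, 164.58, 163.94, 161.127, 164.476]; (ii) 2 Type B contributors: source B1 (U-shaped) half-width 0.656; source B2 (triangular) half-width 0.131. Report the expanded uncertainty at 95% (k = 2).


mean = (167.301 + 166.147 + 164.58 + 163.94 + 161.127 + 164.476) / 6 = 164.5951667
s = sqrt(sum((x - mean)^2)/(n-1)) = 2.1072055
u_A = s / sqrt(n) = 2.1072055 / sqrt(6) = 0.86026304
u_B1 = 0.656 / sqrt(2) = 0.46386205
u_B2 = 0.131 / sqrt(6) = 0.053480526
uc = sqrt(0.86026304^2 + 0.46386205^2 + 0.053480526^2) = 0.97881595
U = k * uc = 2 * 0.97881595
U = 1.9576

1.9576


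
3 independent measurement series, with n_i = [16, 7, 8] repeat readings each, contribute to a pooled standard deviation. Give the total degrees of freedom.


nu = sum_i (n_i - 1)
nu = ((16 - 1) + (7 - 1) + (8 - 1))
nu = 15 + 6 + 7
nu = 28

28


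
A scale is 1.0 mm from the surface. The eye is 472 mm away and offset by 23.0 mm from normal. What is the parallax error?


error = h * offset / d
= 1.0 * 23.0 / 472
= 0.0487

0.0487


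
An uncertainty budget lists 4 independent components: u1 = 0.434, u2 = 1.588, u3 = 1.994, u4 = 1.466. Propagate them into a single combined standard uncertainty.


uc = sqrt(0.434^2 + 1.588^2 + 1.994^2 + 1.466^2)
uc = sqrt(8.835292)
uc = 2.9724

2.9724


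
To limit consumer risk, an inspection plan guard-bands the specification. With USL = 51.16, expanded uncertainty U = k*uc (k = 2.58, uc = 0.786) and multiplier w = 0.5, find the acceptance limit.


U = k * uc = 2.58 * 0.786 = 2.02788
guard band g = w * U = 0.5 * 2.02788 = 1.01394
AL = USL - g = 51.16 - 1.01394
AL = 50.1461

50.1461


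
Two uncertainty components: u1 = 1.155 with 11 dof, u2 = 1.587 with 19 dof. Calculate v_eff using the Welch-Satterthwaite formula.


uc = sqrt(u1^2 + u2^2) = sqrt(1.155^2 + 1.587^2) = 1.9628026
v_eff = uc^4 / (u1^4/v1 + u2^4/v2)
= 1.9628026^4 / (1.155^4/11 + 1.587^4/19)
= 14.842481 / 0.49563598
v_eff = 29.9463

29.9463


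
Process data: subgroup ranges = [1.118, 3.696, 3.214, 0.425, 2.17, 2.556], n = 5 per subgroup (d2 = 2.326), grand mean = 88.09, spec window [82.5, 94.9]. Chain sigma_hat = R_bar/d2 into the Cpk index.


R_bar = (1.118 + 3.696 + 3.214 + 0.425 + 2.17 + 2.556) / 6 = 2.1965
sigma = R_bar / d2 = 2.1965 / 2.326 = 0.94432502
Cp = (USL - LSL)/(6*sigma) = (94.9 - 82.5)/(6*0.94432502) = 2.1885
Cpu = (94.9 - 88.09)/(3*0.94432502) = 2.4038
Cpl = (88.09 - 82.5)/(3*0.94432502) = 1.9732
Cpk = min(Cpu, Cpl) = 1.9732

1.9732


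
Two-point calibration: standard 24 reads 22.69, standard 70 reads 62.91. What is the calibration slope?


slope = (y2 - y1) / (x2 - x1)
= (62.91 - 22.69) / (70 - 24)
= 40.2200 / 46
= 0.8743

0.8743


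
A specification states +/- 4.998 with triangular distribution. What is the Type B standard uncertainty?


u_B = half_width / sqrt(6)
u_B = 4.998 / 2.4494897
u_B = 2.0404

2.0404


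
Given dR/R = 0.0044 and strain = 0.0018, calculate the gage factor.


GF = (dR/R) / epsilon
= 0.0044 / 0.0018
= 2.4444

2.4444


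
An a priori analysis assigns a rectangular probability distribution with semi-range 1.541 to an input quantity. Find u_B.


u_B = half_width / sqrt(3)
u_B = 1.541 / 1.7320508
u_B = 0.8897

0.8897


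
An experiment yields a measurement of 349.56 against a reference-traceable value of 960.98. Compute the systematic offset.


Systematic error = measured - true
= 349.56 - 960.98
= -611.4200

-611.4200


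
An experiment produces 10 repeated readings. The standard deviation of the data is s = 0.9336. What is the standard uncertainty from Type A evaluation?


u_A = s / sqrt(n)
u_A = 0.9336 / sqrt(10)
u_A = 0.9336 / 3.1622777
u_A = 0.2952

0.2952


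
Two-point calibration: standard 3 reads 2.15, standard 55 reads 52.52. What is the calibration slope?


slope = (y2 - y1) / (x2 - x1)
= (52.52 - 2.15) / (55 - 3)
= 50.3700 / 52
= 0.9687

0.9687


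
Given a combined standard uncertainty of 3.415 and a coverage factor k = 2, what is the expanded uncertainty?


U = k * uc
U = 2 * 3.415
U = 6.8300

6.8300


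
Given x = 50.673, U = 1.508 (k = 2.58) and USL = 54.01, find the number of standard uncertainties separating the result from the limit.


u = U / k = 1.508 / 2.58 = 0.58449612
margin = |USL - x| = |54.01 - 50.673| = 3.337
z = margin / u = 3.337 / 0.58449612
z = 5.7092

5.7092


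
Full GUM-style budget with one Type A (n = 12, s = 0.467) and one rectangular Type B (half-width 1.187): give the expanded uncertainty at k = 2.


u_A = s / sqrt(n) = 0.467 / sqrt(12) = 0.13481129
u_B = half_width / sqrt(3) = 1.187 / sqrt(3) = 0.68531477
uc = sqrt(u_A^2 + u_B^2) = sqrt(0.13481129^2 + 0.68531477^2) = 0.69844858
U = k * uc = 2 * 0.69844858
U = 1.3969

1.3969


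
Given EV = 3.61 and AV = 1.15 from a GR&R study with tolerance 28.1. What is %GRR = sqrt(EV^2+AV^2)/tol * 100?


GRR = sqrt(EV^2 + AV^2) = sqrt(3.61^2 + 1.15^2) = 3.7887465
%GRR = GRR / tol * 100 = 3.7887465 / 28.1 * 100
%GRR = 13.4831

13.4831


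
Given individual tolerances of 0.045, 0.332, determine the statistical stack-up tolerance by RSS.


RSS = sqrt(0.045^2 + 0.332^2)
= sqrt(0.112249)
= 0.3350

0.3350


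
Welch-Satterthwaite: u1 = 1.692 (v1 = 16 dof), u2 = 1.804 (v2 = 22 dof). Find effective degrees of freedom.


uc = sqrt(u1^2 + u2^2) = sqrt(1.692^2 + 1.804^2) = 2.4733136
v_eff = uc^4 / (u1^4/v1 + u2^4/v2)
= 2.4733136^4 / (1.692^4/16 + 1.804^4/22)
= 37.421117 / 0.99366864
v_eff = 37.6596

37.6596


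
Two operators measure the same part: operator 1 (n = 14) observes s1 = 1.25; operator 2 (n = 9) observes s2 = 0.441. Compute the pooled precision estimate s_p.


s_p = sqrt(((n1-1)*s1^2 + (n2-1)*s2^2) / (n1+n2-2))
numerator = (14-1)*1.25^2 + (9-1)*0.441^2 = 20.3125 + 1.555848 = 21.868348
denominator = 14 + 9 - 2 = 21
s_p^2 = 21.868348 / 21 = 1.0413499
s_p = sqrt(1.0413499) = 1.0205

1.0205


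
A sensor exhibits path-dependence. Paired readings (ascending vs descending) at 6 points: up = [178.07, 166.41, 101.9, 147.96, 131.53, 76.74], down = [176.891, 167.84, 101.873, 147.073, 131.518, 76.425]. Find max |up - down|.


|178.07 - 176.891| = 1.1790
|166.41 - 167.84| = 1.4300
|101.9 - 101.873| = 0.0270
|147.96 - 147.073| = 0.8870
|131.53 - 131.518| = 0.0120
|76.74 - 76.425| = 0.3150
hysteresis = max(diffs) = 1.4300

1.4300


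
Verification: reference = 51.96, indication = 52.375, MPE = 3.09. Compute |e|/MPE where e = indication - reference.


e = indication - reference = 52.375 - 51.96 = 0.4150
|e| = 0.4150
ratio = |e| / MPE = 0.4150 / 3.09
ratio = 0.1343

0.1343


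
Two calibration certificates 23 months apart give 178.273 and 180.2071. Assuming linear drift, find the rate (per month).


rate = (v2 - v1) / months
= (180.2071 - 178.273) / 23
= 1.9341 / 23
= 0.0841

0.0841


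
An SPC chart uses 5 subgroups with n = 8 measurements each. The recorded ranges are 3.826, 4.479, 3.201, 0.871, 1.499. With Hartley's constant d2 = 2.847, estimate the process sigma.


R_bar = (3.826 + 4.479 + 3.201 + 0.871 + 1.499) / 5
R_bar = 13.876 / 5 = 2.7752
sigma_hat = R_bar / d2 = 2.7752 / 2.847 = 0.9748

0.9748


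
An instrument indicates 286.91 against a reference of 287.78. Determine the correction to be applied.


Correction = standard - reading
= 287.78 - 286.91
= 0.8700

0.8700


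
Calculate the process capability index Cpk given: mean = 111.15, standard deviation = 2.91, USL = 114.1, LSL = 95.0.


Cpu = (USL - mean) / (3*sigma) = (114.1 - 111.15) / (3*2.91) = 0.3379
Cpl = (mean - LSL) / (3*sigma) = (111.15 - 95.0) / (3*2.91) = 1.8499
Cpk = min(Cpu, Cpl) = 0.3379

0.3379


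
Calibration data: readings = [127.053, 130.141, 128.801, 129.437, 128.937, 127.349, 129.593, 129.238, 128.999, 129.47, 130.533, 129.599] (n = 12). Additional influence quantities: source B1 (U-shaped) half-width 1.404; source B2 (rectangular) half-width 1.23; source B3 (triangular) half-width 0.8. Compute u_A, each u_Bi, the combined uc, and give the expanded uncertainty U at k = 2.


mean = (127.053 + 130.141 + 128.801 + 129.437 + 128.937 + 127.349 + 129.593 + 129.238 + 128.999 + 129.47 + 130.533 + 129.599) / 12 = 129.0958333
s = sqrt(sum((x - mean)^2)/(n-1)) = 1.0126879
u_A = s / sqrt(n) = 1.0126879 / sqrt(12) = 0.29233782
u_B1 = 1.404 / sqrt(2) = 0.99277792
u_B2 = 1.23 / sqrt(3) = 0.71014083
u_B3 = 0.8 / sqrt(6) = 0.32659863
uc = sqrt(0.29233782^2 + 0.99277792^2 + 0.71014083^2 + 0.32659863^2) = 1.2969333
U = k * uc = 2 * 1.2969333
U = 2.5939

2.5939
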